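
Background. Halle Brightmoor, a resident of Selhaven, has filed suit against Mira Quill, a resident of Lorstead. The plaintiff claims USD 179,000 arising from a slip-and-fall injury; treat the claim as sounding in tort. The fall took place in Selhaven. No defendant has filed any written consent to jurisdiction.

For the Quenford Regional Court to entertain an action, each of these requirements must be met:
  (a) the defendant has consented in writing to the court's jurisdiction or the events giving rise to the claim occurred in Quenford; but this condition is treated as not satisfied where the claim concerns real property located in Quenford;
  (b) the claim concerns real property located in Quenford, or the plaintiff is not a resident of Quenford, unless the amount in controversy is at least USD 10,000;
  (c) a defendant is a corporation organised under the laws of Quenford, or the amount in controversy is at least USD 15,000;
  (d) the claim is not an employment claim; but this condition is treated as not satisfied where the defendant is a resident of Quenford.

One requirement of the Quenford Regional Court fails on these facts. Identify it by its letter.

(a)

The Quenford Regional Court:
  (a) No such written consent has been filed; the operative events occurred in Selhaven, not Quenford — none of the alternatives is met. Not satisfied.
  (b) The plaintiff resides in Selhaven, which is not Quenford, so this disjunct is met. Condition met.
  (c) The amount in controversy is $179,000, which meets the USD 15,000 floor, so this disjunct is met. Satisfied.
  (d) The claim is a tort claim, not an employment claim. And the carve-out is inapplicable — the defendant resides in Lorstead, not Quenford. Met.
Only condition (a) fails.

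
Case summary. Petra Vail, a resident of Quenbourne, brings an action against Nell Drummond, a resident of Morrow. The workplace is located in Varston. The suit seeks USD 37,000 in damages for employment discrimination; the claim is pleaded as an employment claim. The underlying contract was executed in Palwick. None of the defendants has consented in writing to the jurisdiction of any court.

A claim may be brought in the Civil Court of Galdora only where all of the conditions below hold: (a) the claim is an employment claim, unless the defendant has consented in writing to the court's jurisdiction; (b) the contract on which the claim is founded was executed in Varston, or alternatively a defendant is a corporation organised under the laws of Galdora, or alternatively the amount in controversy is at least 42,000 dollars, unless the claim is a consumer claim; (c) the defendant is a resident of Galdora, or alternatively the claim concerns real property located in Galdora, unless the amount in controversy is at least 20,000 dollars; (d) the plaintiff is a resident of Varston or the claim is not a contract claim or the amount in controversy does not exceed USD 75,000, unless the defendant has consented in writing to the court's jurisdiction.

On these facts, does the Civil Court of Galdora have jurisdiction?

No

The Civil Court of Galdora:
  (a) The claim is an employment claim. Condition met.
  (b) The contract was executed in Palwick, not Varston; no defendant is a corporation; the amount in controversy is 37,000 dollars, below the $42,000 floor — every alternative fails. The proviso offers no rescue either, since the claim is an employment claim, not a consumer claim. Not satisfied.
  (c) The defendant resides in Morrow, not Galdora; the claim does not concern real property — no alternative holds. However, the amount in controversy is 37,000 dollars, which meets the $20,000 floor, so the 'unless' proviso supplies this condition. Met.
  (d) The claim is an employment claim, not a contract claim, which satisfies one of the alternatives. Condition met.
  → At least one condition fails; no jurisdiction.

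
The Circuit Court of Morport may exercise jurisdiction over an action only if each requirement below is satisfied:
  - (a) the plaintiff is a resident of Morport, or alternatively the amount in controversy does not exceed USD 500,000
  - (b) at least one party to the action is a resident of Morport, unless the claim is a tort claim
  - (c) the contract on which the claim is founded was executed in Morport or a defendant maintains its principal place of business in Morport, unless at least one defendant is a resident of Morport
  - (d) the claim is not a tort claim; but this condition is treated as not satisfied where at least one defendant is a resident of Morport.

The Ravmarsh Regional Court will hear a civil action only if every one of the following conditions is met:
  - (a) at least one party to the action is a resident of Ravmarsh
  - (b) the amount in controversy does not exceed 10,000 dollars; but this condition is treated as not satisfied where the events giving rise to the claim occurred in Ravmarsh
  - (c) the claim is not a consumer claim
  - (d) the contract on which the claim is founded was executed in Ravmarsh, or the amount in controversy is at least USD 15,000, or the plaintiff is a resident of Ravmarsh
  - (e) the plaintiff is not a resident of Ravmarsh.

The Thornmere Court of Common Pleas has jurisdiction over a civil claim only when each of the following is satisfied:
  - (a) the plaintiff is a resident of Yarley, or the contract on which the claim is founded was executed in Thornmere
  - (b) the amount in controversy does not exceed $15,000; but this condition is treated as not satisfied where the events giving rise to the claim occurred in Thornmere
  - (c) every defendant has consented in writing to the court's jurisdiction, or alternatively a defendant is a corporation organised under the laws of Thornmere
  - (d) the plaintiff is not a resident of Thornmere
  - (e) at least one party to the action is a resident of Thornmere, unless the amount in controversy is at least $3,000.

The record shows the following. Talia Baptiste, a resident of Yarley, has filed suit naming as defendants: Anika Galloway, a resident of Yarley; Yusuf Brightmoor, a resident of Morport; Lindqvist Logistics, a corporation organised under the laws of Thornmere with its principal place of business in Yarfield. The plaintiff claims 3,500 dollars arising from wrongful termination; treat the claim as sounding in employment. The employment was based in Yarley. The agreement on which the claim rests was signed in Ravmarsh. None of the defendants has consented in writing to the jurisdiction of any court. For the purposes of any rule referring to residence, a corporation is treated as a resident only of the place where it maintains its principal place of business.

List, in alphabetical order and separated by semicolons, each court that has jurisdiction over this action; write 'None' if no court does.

the Thornmere Court of Common Pleas

The Circuit Court of Morport:
  (a) The amount in controversy is 3,500 dollars, within the $500,000 ceiling, which satisfies one of the alternatives. Condition met.
  (b) Yusuf Brightmoor resides in Morport. Satisfied.
  (c) The contract was executed in Ravmarsh, not Morport; the corporate defendant(s) have their principal place of business in Yarfield, not Morport — no alternative holds. But Yusuf Brightmoor resides in Morport, and the 'unless' clause therefore excuses the requirement. Met.
  (d) The claim is an employment claim, not a tort claim. However, Yusuf Brightmoor resides in Morport, which falls within the stated exception and so defeats the condition. Condition not met.
  → No jurisdiction.
The Ravmarsh Regional Court:
  (a) No party resides in Ravmarsh. Condition not met.
  (b) The amount in controversy is $3,500, within the 10,000 dollars ceiling. And the carve-out is inapplicable — the operative events occurred in Yarley, not Ravmarsh. Satisfied.
  (c) The claim is an employment claim, not a consumer claim. Met.
  (d) The contract was executed in Ravmarsh, so one alternative holds. Met.
  (e) The plaintiff resides in Yarley, which is not Ravmarsh. Satisfied.
  → At least one condition fails; no jurisdiction.
The Thornmere Court of Common Pleas:
  (a) The plaintiff resides in Yarley, so one alternative holds. Satisfied.
  (b) The amount in controversy is USD 3,500, within the 15,000 dollars ceiling. And the carve-out is inapplicable — the operative events occurred in Yarley, not Thornmere. Met.
  (c) Lindqvist Logistics is organised under the laws of Thornmere, so this disjunct is met. Condition met.
  (d) The plaintiff resides in Yarley, which is not Thornmere. Condition met.
  (e) No party resides in Thornmere. The proviso rescues it, though: the amount in controversy is 3,500 dollars, which meets the USD 3,000 floor. Satisfied.
  → All conditions met; jurisdiction exists.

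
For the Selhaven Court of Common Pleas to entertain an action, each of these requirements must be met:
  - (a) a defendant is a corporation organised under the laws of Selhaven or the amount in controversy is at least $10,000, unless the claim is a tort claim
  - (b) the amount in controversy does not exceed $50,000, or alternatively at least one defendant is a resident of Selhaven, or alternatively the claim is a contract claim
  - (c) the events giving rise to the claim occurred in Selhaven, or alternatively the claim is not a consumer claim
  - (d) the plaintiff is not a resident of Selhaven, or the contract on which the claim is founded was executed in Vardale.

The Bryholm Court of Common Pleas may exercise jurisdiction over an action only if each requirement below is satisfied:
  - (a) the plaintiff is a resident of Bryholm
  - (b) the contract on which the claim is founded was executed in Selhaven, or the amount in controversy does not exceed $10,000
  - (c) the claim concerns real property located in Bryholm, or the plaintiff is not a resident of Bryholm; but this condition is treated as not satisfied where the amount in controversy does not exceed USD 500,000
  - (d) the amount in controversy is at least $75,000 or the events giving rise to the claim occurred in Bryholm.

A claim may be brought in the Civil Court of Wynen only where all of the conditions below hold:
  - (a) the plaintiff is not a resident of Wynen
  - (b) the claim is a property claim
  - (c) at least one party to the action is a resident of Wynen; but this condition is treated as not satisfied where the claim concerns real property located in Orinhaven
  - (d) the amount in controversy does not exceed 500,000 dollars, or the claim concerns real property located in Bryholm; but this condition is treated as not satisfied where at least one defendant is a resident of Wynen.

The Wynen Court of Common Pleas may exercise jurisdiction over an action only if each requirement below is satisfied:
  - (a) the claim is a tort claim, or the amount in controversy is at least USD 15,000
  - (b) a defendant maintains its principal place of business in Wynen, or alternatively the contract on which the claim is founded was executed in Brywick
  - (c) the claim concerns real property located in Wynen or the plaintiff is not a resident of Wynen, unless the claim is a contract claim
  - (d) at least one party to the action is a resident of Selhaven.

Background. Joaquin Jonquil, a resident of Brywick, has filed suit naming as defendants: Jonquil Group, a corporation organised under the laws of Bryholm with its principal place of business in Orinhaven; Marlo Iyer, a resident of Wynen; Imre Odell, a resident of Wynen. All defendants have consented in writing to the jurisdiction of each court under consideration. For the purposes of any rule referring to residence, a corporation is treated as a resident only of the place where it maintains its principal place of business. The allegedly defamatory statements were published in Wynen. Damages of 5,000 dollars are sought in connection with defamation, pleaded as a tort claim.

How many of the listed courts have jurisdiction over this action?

The Selhaven Court of Common Pleas:
  (a) The corporate defendant(s) are organised in Bryholm, not Selhaven; the amount in controversy is $5,000, below the USD 10,000 floor — no alternative holds. But the claim is a tort claim, and the 'unless' clause therefore excuses the requirement. Satisfied.
  (b) The amount in controversy is USD 5,000, within the 50,000 dollars ceiling, which satisfies one of the alternatives. Satisfied.
  (c) The claim is a tort claim, not a consumer claim, which satisfies one of the alternatives. Satisfied.
  (d) The plaintiff resides in Brywick, which is not Selhaven — that alternative is enough. Met.
  → Every requirement is satisfied — jurisdiction.
The Bryholm Court of Common Pleas:
  (a) The plaintiff resides in Brywick, not Bryholm. Not met.
  (b) The amount in controversy is 5,000 dollars, within the $10,000 ceiling, so this disjunct is met. Met.
  (c) The plaintiff resides in Brywick, which is not Bryholm, so this disjunct is met. But the carve-out bites: the amount in controversy is 5,000 dollars, within the $500,000 ceiling. Not met.
  (d) The amount in controversy is 5,000 dollars, below the USD 75,000 floor; the operative events occurred in Wynen, not Bryholm — every alternative fails. Condition not met.
  → At least one condition fails; no jurisdiction.
The Civil Court of Wynen:
  (a) The plaintiff resides in Brywick, which is not Wynen. Met.
  (b) The claim is a tort claim, not a property claim. Fails.
  (c) Marlo Iyer resides in Wynen. The exception is not triggered, since the claim does not concern real property. Met.
  (d) The amount in controversy is $5,000, within the USD 500,000 ceiling — that alternative is enough. But the carve-out bites: Marlo Iyer resides in Wynen. Not met.
  → At least one condition fails; no jurisdiction.
The Wynen Court of Common Pleas:
  (a) The claim is a tort claim — that alternative is enough. Met.
  (b) The corporate defendant(s) have their principal place of business in Orinhaven, not Wynen; no contract (and hence no place of execution) is alleged — no alternative holds. Not satisfied.
  (c) The plaintiff resides in Brywick, which is not Wynen — that alternative is enough. Satisfied.
  (d) No party resides in Selhaven. Fails.
  → No jurisdiction.
Courts with jurisdiction: the Selhaven Court of Common Pleas — 1 in total.

1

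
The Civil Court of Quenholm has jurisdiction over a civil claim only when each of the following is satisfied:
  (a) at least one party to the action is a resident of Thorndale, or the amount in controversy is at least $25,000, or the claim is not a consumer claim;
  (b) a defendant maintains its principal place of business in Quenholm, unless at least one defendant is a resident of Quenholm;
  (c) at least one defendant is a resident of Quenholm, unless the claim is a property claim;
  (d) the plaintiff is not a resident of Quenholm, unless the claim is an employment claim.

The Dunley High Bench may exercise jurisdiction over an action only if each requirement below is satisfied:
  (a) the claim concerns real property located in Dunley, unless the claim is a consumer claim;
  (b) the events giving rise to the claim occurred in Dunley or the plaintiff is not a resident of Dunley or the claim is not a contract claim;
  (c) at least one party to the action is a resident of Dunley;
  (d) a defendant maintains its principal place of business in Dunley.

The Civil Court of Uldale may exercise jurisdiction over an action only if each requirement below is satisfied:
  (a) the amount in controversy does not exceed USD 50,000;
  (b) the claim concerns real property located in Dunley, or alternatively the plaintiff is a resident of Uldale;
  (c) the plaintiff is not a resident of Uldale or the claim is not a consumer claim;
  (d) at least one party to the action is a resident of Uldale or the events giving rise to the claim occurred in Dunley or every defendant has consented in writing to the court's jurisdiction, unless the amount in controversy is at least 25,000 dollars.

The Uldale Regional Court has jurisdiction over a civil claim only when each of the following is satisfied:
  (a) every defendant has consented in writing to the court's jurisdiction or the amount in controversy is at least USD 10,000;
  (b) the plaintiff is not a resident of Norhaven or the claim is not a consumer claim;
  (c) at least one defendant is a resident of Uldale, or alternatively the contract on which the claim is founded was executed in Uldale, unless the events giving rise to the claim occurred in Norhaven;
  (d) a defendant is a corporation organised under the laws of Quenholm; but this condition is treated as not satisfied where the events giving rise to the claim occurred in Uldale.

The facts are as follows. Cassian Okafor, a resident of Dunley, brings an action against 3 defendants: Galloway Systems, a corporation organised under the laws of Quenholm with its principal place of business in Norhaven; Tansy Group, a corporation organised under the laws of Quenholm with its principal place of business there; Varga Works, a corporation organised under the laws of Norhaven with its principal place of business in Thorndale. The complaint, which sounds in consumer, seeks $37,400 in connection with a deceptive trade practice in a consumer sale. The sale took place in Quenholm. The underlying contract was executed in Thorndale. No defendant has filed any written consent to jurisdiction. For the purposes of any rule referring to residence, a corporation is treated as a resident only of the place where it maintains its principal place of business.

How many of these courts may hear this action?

1

The Civil Court of Quenholm:
  (a) Varga Works resides in Thorndale, so this disjunct is met. Met.
  (b) Tansy Group has its principal place of business in Quenholm. Satisfied.
  (c) Tansy Group resides in Quenholm. Met.
  (d) The plaintiff resides in Dunley, which is not Quenholm. Condition met.
  → The court has jurisdiction.
The Dunley High Bench:
  (a) The claim does not concern real property. However, the claim is a consumer claim, so the 'unless' proviso supplies this condition. Satisfied.
  (b) The claim is a consumer claim, not a contract claim, so this disjunct is met. Satisfied.
  (c) Cassian Okafor resides in Dunley. Met.
  (d) The corporate defendant(s) have their principal place of business in Norhaven, Quenholm, Thorndale, not Dunley. Condition not met.
  → No jurisdiction.
The Civil Court of Uldale:
  (a) The amount in controversy is USD 37,400, within the USD 50,000 ceiling. Met.
  (b) The claim does not concern real property; the plaintiff resides in Dunley, not Uldale — none of the alternatives is met. Fails.
  (c) The plaintiff resides in Dunley, which is not Uldale, which satisfies one of the alternatives. Met.
  (d) No party resides in Uldale; the operative events occurred in Quenholm, not Dunley; no such written consent has been filed — no alternative holds. However, the amount in controversy is 37,400 dollars, which meets the USD 25,000 floor, so the 'unless' proviso supplies this condition. Condition met.
  → At least one condition fails; no jurisdiction.
The Uldale Regional Court:
  (a) The amount in controversy is 37,400 dollars, which meets the 10,000 dollars floor, so one alternative holds. Satisfied.
  (b) The plaintiff resides in Dunley, which is not Norhaven, which satisfies one of the alternatives. Met.
  (c) No defendant resides in Uldale (they reside in Norhaven, Quenholm, Thorndale); the contract was executed in Thorndale, not Uldale — every alternative fails. And the operative events occurred in Quenholm, not Norhaven, so the proviso does not save it. Condition not met.
  (d) Galloway Systems is organised under the laws of Quenholm. The exception is not triggered, since the operative events occurred in Quenholm, not Uldale. Satisfied.
  → No jurisdiction.
Courts with jurisdiction: the Civil Court of Quenholm — 1 in total.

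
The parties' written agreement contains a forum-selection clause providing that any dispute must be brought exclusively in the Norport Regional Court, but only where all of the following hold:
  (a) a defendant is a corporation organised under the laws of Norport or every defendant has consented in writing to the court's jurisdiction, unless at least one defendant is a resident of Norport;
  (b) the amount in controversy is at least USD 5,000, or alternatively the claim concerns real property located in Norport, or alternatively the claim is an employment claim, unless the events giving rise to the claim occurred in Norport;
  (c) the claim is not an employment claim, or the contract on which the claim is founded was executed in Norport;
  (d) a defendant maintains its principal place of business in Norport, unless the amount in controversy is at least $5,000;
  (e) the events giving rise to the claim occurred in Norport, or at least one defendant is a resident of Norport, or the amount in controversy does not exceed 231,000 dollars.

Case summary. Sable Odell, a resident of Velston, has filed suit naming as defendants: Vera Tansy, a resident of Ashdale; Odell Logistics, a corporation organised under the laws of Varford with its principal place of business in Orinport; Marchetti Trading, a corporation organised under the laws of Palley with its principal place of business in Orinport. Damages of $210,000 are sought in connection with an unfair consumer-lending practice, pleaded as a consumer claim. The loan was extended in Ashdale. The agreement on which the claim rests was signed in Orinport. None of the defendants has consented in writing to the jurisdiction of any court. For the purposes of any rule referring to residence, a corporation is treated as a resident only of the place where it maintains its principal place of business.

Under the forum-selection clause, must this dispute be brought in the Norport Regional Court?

The Norport Regional Court:
  (a) The corporate defendant(s) are organised in Palley, Varford, not Norport; no such written consent has been filed — no alternative holds. And no defendant resides in Norport (they reside in Ashdale, Orinport, Orinport), so the proviso does not save it. Not satisfied.
  (b) The amount in controversy is $210,000, which meets the 5,000 dollars floor, which satisfies one of the alternatives. Satisfied.
  (c) The claim is a consumer claim, not an employment claim, which satisfies one of the alternatives. Condition met.
  (d) The corporate defendant(s) have their principal place of business in Orinport, not Norport. However, the amount in controversy is 210,000 dollars, which meets the USD 5,000 floor, so the 'unless' proviso supplies this condition. Met.
  (e) The amount in controversy is USD 210,000, within the $231,000 ceiling — that alternative is enough. Met.
  → The clause does not apply.

No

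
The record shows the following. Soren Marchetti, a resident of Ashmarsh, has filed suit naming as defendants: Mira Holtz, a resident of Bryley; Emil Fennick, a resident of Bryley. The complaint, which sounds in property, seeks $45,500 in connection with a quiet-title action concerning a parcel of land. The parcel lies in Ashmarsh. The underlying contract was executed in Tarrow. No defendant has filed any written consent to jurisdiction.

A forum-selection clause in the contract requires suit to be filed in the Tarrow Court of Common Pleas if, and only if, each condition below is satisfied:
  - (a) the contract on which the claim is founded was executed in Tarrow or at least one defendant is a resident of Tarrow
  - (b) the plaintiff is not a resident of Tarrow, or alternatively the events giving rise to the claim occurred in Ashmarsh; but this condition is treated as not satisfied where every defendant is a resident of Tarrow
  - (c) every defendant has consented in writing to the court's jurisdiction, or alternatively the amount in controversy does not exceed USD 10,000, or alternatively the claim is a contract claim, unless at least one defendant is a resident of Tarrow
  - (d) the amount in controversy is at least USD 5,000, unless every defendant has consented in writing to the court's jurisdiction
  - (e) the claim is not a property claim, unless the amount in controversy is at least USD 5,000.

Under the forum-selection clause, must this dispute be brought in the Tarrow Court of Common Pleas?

No

The Tarrow Court of Common Pleas:
  (a) The contract was executed in Tarrow — that alternative is enough. Condition met.
  (b) The plaintiff resides in Ashmarsh, which is not Tarrow, so this disjunct is met. The carve-out does not apply: the defendants reside as follows — Mira Holtz in Bryley, Emil Fennick in Bryley — not all in Tarrow. Satisfied.
  (c) No such written consent has been filed; the amount in controversy is 45,500 dollars, above the 10,000 dollars ceiling; the claim is a property claim, not a contract claim — every alternative fails. And no defendant resides in Tarrow (they reside in Bryley, Bryley), so the proviso does not save it. Not met.
  (d) The amount in controversy is USD 45,500, which meets the 5,000 dollars floor. Condition met.
  (e) The claim is a property claim. The proviso rescues it, though: the amount in controversy is USD 45,500, which meets the 5,000 dollars floor. Condition met.
  → Forum clause is not triggered.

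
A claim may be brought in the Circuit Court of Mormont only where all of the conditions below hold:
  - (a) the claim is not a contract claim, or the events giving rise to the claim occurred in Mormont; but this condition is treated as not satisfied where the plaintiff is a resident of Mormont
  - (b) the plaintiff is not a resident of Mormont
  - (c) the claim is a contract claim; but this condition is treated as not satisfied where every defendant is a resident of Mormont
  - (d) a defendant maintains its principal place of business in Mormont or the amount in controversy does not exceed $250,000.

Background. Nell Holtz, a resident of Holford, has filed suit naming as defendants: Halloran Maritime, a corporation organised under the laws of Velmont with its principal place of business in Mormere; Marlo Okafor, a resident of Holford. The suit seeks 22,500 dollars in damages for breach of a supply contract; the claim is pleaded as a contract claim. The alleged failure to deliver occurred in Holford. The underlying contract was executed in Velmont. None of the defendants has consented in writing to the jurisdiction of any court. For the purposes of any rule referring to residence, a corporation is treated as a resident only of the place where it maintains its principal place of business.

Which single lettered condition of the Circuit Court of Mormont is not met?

(a)

The Circuit Court of Mormont:
  (a) The claim is a contract claim; the operative events occurred in Holford, not Mormont — none of the alternatives is met. Not met.
  (b) The plaintiff resides in Holford, which is not Mormont. Met.
  (c) The claim is a contract claim. And the carve-out is inapplicable — the defendants reside as follows — Halloran Maritime in Mormere, Marlo Okafor in Holford — not all in Mormont. Met.
  (d) The amount in controversy is 22,500 dollars, within the USD 250,000 ceiling, so this disjunct is met. Met.
Only condition (a) fails.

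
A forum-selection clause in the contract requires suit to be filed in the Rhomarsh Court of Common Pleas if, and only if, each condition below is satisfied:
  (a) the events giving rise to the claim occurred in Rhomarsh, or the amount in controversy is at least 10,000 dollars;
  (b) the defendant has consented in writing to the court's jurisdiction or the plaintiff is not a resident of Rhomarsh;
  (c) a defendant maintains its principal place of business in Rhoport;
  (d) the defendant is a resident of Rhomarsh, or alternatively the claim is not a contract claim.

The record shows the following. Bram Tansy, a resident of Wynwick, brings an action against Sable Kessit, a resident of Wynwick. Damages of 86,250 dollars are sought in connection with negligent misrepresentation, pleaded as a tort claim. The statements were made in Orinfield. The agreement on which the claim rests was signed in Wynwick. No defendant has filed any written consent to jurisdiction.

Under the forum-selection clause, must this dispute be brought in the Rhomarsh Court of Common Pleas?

The Rhomarsh Court of Common Pleas:
  (a) The amount in controversy is 86,250 dollars, which meets the 10,000 dollars floor, so one alternative holds. Met.
  (b) The plaintiff resides in Wynwick, which is not Rhomarsh, so one alternative holds. Condition met.
  (c) No defendant is a corporation. Not satisfied.
  (d) The claim is a tort claim, not a contract claim, so one alternative holds. Satisfied.
  → The clause does not apply.

No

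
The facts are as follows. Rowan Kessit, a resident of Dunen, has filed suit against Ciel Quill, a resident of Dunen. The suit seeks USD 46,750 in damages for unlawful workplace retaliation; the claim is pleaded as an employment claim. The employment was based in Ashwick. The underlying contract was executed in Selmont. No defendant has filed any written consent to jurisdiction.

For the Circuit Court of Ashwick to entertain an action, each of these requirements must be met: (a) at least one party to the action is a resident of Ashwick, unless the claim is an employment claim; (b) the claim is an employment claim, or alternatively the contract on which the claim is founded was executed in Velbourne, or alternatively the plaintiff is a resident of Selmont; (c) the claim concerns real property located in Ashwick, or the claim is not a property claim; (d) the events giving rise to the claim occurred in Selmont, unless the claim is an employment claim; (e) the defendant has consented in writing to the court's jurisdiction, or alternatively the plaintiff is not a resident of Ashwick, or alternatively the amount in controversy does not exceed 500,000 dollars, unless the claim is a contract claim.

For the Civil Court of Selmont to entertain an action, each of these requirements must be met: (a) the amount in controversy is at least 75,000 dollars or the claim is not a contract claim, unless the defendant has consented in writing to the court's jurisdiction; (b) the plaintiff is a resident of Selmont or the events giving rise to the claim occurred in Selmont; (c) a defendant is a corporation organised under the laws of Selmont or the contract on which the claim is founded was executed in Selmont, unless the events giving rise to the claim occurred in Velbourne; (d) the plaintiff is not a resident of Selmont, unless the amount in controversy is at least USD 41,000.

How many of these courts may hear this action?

The Circuit Court of Ashwick:
  (a) No party resides in Ashwick. However, the claim is an employment claim, so the 'unless' proviso supplies this condition. Condition met.
  (b) The claim is an employment claim, so this disjunct is met. Condition met.
  (c) The claim is an employment claim, not a property claim, which satisfies one of the alternatives. Satisfied.
  (d) The operative events occurred in Ashwick, not Selmont. But the claim is an employment claim, and the 'unless' clause therefore excuses the requirement. Satisfied.
  (e) The plaintiff resides in Dunen, which is not Ashwick, which satisfies one of the alternatives. Condition met.
  → Jurisdiction lies.
The Civil Court of Selmont:
  (a) The claim is an employment claim, not a contract claim — that alternative is enough. Satisfied.
  (b) The plaintiff resides in Dunen, not Selmont; the operative events occurred in Ashwick, not Selmont — none of the alternatives is met. Not met.
  (c) The contract was executed in Selmont — that alternative is enough. Satisfied.
  (d) The plaintiff resides in Dunen, which is not Selmont. Satisfied.
  → The court lacks jurisdiction.
Courts with jurisdiction: the Circuit Court of Ashwick — 1 in total.

1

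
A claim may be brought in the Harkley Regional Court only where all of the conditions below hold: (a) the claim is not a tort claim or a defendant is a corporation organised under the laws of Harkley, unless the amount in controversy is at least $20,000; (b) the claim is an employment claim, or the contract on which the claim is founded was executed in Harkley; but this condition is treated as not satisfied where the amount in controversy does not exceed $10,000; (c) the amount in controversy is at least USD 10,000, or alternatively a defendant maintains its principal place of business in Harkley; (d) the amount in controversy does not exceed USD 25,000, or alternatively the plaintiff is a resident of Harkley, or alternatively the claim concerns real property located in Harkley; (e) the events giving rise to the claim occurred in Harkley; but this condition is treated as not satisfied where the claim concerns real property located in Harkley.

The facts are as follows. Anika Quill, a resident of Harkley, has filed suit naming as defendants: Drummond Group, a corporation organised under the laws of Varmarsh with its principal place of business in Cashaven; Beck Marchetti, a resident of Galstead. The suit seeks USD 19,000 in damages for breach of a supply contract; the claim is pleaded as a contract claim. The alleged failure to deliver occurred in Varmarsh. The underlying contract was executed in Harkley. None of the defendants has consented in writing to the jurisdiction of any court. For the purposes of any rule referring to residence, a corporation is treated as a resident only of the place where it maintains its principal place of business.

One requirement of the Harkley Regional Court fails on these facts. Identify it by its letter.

The Harkley Regional Court:
  (a) The claim is a contract claim, not a tort claim, which satisfies one of the alternatives. Met.
  (b) The contract was executed in Harkley — that alternative is enough. And the carve-out is inapplicable — the amount in controversy is USD 19,000, above the 10,000 dollars ceiling. Satisfied.
  (c) The amount in controversy is 19,000 dollars, which meets the $10,000 floor — that alternative is enough. Condition met.
  (d) The amount in controversy is $19,000, within the 25,000 dollars ceiling, so one alternative holds. Satisfied.
  (e) The operative events occurred in Varmarsh, not Harkley. Not satisfied.
Only condition (e) fails.

(e)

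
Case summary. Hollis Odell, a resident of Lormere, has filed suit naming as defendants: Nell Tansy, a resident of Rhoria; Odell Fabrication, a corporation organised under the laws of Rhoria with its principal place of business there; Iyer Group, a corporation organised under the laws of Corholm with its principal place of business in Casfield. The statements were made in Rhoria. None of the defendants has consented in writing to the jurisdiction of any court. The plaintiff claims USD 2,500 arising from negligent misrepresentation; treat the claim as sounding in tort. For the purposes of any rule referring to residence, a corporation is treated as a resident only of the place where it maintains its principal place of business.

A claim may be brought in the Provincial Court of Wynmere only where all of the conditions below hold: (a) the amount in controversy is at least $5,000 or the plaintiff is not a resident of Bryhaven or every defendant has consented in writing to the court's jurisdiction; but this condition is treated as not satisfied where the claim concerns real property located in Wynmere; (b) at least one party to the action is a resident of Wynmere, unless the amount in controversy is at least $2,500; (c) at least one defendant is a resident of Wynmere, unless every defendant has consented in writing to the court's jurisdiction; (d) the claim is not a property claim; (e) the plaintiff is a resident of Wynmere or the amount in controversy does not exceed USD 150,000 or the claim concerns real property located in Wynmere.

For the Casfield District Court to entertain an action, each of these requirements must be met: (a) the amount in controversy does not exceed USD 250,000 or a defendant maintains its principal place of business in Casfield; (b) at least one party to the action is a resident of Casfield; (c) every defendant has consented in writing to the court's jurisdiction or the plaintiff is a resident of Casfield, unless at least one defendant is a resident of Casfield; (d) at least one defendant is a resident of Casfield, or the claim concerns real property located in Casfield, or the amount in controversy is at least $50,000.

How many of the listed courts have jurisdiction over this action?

The Provincial Court of Wynmere:
  (a) The plaintiff resides in Lormere, which is not Bryhaven, so this disjunct is met. The exception is not triggered, since the claim does not concern real property. Condition met.
  (b) No party resides in Wynmere. The proviso rescues it, though: the amount in controversy is $2,500, which meets the $2,500 floor. Met.
  (c) No defendant resides in Wynmere (they reside in Rhoria, Rhoria, Casfield). The proviso offers no rescue either, since no such written consent has been filed. Not met.
  (d) The claim is a tort claim, not a property claim. Satisfied.
  (e) The amount in controversy is $2,500, within the USD 150,000 ceiling — that alternative is enough. Met.
  → No jurisdiction.
The Casfield District Court:
  (a) The amount in controversy is USD 2,500, within the USD 250,000 ceiling, which satisfies one of the alternatives. Satisfied.
  (b) Iyer Group resides in Casfield. Condition met.
  (c) No such written consent has been filed; the plaintiff resides in Lormere, not Casfield — none of the alternatives is met. The proviso rescues it, though: Iyer Group resides in Casfield. Condition met.
  (d) Iyer Group resides in Casfield, which satisfies one of the alternatives. Satisfied.
  → The court has jurisdiction.
Courts with jurisdiction: the Casfield District Court — 1 in total.

1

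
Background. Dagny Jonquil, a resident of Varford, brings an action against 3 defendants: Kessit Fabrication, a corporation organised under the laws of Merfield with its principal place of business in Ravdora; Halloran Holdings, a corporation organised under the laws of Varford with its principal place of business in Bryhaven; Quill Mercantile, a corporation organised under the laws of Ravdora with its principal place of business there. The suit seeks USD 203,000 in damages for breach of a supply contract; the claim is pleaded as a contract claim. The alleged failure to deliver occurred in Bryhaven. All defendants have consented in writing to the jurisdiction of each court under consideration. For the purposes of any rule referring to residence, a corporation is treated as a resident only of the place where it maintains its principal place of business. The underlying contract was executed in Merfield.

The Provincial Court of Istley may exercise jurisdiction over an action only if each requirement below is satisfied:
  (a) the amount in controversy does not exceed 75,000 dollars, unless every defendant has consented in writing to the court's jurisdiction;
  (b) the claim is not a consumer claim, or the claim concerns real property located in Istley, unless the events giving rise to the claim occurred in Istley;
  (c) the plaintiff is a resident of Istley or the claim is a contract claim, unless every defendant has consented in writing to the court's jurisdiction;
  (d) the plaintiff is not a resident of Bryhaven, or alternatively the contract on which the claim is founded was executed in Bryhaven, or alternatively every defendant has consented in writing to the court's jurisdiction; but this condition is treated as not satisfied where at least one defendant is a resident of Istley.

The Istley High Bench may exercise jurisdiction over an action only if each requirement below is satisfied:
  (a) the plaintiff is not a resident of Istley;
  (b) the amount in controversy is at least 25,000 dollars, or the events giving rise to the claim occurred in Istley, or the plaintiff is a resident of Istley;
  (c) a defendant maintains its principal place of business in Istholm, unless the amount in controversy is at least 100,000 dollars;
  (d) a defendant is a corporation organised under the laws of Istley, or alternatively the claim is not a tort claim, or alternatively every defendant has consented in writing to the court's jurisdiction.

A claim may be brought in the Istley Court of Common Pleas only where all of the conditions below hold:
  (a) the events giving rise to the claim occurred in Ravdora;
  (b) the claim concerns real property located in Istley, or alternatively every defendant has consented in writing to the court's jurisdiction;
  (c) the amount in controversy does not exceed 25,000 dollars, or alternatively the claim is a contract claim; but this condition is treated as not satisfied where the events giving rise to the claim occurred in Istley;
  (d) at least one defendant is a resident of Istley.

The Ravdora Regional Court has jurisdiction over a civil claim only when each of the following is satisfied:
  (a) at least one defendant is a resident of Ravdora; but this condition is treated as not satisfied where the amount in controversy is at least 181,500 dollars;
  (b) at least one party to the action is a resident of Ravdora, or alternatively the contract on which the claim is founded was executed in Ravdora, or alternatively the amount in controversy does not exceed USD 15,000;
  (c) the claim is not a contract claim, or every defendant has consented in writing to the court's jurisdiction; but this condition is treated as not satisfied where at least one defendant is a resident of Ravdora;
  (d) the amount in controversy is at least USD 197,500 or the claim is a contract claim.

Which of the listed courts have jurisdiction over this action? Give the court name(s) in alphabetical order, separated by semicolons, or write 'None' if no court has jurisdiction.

the Istley High Bench; the Provincial Court of Istley

The Provincial Court of Istley:
  (a) The amount in controversy is 203,000 dollars, above the $75,000 ceiling. But every defendant has filed written consent, and the 'unless' clause therefore excuses the requirement. Satisfied.
  (b) The claim is a contract claim, not a consumer claim — that alternative is enough. Met.
  (c) The claim is a contract claim, so this disjunct is met. Condition met.
  (d) The plaintiff resides in Varford, which is not Bryhaven, so one alternative holds. The exception is not triggered, since no defendant resides in Istley (they reside in Ravdora, Bryhaven, Ravdora). Met.
  → The court has jurisdiction.
The Istley High Bench:
  (a) The plaintiff resides in Varford, which is not Istley. Met.
  (b) The amount in controversy is 203,000 dollars, which meets the USD 25,000 floor, which satisfies one of the alternatives. Condition met.
  (c) The corporate defendant(s) have their principal place of business in Bryhaven, Ravdora, not Istholm. However, the amount in controversy is $203,000, which meets the USD 100,000 floor, so the 'unless' proviso supplies this condition. Satisfied.
  (d) The claim is a contract claim, not a tort claim, which satisfies one of the alternatives. Satisfied.
  → Jurisdiction lies.
The Istley Court of Common Pleas:
  (a) The operative events occurred in Bryhaven, not Ravdora. Condition not met.
  (b) Every defendant has filed written consent, which satisfies one of the alternatives. Satisfied.
  (c) The claim is a contract claim, so this disjunct is met. And the carve-out is inapplicable — the operative events occurred in Bryhaven, not Istley. Satisfied.
  (d) No defendant resides in Istley (they reside in Ravdora, Bryhaven, Ravdora). Fails.
  → No jurisdiction.
The Ravdora Regional Court:
  (a) Kessit Fabrication resides in Ravdora. But the amount in controversy is $203,000, which meets the 181,500 dollars floor, triggering the carve-out and defeating this condition. Fails.
  (b) Kessit Fabrication resides in Ravdora, which satisfies one of the alternatives. Condition met.
  (c) Every defendant has filed written consent, which satisfies one of the alternatives. But Kessit Fabrication resides in Ravdora, triggering the carve-out and defeating this condition. Not satisfied.
  (d) The amount in controversy is $203,000, which meets the $197,500 floor, so this disjunct is met. Satisfied.
  → Not every requirement is met — no jurisdiction.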